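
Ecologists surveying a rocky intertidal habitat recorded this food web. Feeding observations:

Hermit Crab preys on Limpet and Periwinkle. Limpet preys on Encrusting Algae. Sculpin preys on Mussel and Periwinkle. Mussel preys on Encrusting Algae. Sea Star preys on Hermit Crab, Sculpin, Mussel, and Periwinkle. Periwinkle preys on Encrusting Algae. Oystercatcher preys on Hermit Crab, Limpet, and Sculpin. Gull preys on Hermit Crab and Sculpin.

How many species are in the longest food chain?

One longest chain: Encrusting Algae → Limpet → Hermit Crab → Gull.
It has 4 species and 3 links.

4 species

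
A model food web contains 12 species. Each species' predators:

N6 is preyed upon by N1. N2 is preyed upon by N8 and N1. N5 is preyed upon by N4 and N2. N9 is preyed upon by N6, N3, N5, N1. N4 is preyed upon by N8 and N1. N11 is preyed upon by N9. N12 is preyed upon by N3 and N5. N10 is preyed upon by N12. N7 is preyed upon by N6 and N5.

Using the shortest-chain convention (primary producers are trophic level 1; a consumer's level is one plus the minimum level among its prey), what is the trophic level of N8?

Trophic level 4

N7 is a producer → level 1.
N5 eats N7 → level 2.
N4 eats N5 → level 3.
N8 eats N4 → level 4.
No prey of N8 is below level 3, so 4 is the minimum.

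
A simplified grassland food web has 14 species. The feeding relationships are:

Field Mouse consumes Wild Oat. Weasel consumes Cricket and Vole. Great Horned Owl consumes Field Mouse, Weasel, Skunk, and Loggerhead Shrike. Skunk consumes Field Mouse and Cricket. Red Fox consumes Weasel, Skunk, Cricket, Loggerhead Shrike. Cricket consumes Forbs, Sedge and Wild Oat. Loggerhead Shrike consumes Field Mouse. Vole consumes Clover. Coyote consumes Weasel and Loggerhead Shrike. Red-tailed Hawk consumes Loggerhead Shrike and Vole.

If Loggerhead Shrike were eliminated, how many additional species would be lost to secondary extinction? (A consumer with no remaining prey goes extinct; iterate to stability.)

0

Remove Loggerhead Shrike.
Every predator of it retains at least one other prey: Great Horned Owl still has Field Mouse, Weasel, Skunk; Red-tailed Hawk still has Vole; Red Fox still has Cricket, Weasel, Skunk; Coyote still has Weasel.
No consumer loses all prey, so no secondary extinctions occur.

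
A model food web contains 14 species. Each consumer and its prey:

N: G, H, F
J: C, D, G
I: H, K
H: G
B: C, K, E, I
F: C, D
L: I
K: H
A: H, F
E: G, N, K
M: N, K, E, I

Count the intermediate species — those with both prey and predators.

Intermediate species (has both prey and predators): H, F, N, K, E, I.
Count: 6.

6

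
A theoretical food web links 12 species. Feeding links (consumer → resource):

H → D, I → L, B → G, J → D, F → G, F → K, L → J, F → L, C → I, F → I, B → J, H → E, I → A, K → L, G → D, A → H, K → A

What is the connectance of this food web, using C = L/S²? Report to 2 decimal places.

C = 0.12

The web has S = 12 species and L = 17 feeding links.
C = L / S² = 17 / 144 = 0.1181 ≈ 0.12.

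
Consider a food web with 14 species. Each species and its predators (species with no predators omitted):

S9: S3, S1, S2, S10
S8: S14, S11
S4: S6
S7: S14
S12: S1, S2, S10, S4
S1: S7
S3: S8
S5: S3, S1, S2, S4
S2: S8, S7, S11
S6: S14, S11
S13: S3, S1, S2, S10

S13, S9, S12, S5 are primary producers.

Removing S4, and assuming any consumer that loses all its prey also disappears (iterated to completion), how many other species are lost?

1

Remove S4.
Round 1: S6 (all prey gone) → extinct.
No further losses. Total secondary extinctions: 1.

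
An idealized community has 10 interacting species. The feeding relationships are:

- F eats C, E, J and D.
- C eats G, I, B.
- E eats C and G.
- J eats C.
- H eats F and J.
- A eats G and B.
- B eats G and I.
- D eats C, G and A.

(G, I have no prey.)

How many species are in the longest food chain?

6 species

One longest chain: G → B → C → E → F → H.
It has 6 species and 5 links.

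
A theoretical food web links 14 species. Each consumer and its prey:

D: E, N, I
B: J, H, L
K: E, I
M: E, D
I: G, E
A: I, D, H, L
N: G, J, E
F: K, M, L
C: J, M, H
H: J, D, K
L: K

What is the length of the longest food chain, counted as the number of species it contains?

One longest chain: G → I → K → L → F.
It has 5 species and 4 links.

5 species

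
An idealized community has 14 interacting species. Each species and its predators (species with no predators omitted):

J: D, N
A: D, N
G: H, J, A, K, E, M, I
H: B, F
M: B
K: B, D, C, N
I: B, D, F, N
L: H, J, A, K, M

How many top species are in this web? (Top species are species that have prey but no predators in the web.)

6

Top species (has prey, but nothing eats it): E, B, D, F, C, N.
Count: 6.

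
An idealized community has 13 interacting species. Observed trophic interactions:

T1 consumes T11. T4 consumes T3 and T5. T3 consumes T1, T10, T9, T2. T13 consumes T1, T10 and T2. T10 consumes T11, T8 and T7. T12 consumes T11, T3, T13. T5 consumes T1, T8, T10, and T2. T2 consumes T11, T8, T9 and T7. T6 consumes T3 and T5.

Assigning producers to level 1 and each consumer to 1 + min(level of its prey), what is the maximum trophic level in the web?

Producers (level 1): T8, T9, T11, T7.
Following each consumer down to its lowest-level prey: T9 → T3 → T6 (levels 1 through 3).
All prey of T6 (T3 2, T5 2) are at level 2 or above, so T6 is at level 1 + 2 = 3.
Every consumer has at least one prey at level 2 or below, so none exceeds level 3.

3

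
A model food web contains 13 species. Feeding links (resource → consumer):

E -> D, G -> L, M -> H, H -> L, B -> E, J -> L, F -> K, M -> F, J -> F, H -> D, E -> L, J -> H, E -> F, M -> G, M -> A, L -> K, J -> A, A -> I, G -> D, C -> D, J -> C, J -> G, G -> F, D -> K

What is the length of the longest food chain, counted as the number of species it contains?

4 species

One longest chain: M → G → F → K.
It has 4 species and 3 links.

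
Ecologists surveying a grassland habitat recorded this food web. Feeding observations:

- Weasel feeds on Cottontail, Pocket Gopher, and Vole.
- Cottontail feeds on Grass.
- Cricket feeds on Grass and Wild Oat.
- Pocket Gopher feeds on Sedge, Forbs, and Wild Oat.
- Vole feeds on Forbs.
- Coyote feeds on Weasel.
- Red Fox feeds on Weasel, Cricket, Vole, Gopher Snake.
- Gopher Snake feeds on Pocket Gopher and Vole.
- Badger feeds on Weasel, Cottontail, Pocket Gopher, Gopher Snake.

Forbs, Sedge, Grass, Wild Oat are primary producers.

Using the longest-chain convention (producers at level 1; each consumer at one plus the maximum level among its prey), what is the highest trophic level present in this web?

4

Producers (level 1): Forbs, Sedge, Grass, Wild Oat.
Grass → Cottontail → Weasel → Badger gives Badger level 4.
No species has a prey at level 4, so no species reaches level 5.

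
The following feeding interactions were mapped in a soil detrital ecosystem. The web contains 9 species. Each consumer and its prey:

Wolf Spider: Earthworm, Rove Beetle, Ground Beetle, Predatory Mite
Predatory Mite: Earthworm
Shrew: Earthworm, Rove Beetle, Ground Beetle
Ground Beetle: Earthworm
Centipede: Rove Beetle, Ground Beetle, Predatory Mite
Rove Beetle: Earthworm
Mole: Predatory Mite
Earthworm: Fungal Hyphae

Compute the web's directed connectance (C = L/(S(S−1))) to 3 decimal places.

The web has S = 9 species and L = 15 feeding links.
C = L / (S(S−1)) = 15 / 72 = 0.2083 ≈ 0.208.

C = 0.208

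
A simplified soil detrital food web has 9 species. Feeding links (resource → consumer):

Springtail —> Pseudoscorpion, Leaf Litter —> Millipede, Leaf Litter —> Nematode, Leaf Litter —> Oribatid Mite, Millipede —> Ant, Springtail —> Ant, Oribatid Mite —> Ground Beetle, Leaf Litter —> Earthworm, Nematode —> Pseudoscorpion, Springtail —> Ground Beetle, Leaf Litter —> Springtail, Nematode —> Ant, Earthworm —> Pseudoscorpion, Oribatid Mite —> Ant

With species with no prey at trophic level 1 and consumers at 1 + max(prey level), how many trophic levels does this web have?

3

Basal resources (level 1): Leaf Litter.
Leaf Litter → Millipede → Ant gives Ant level 3.
No species has a prey at level 3, so no species reaches level 4.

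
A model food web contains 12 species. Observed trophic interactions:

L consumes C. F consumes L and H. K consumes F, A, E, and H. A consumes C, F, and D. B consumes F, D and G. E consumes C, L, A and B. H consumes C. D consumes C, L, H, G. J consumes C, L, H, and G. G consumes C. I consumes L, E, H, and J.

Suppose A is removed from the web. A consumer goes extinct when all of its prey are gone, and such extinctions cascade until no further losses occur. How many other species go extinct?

0

Remove A.
Every predator of it retains at least one other prey: E still has C, L, B; K still has H, F, E.
No consumer loses all prey, so no secondary extinctions occur.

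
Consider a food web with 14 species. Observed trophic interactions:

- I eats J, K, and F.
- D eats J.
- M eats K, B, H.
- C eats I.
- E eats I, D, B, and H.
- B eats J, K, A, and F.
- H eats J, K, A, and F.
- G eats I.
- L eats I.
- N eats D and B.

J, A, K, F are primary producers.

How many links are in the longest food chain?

2 links

One longest chain: J → H → M.
It has 3 species and 2 links.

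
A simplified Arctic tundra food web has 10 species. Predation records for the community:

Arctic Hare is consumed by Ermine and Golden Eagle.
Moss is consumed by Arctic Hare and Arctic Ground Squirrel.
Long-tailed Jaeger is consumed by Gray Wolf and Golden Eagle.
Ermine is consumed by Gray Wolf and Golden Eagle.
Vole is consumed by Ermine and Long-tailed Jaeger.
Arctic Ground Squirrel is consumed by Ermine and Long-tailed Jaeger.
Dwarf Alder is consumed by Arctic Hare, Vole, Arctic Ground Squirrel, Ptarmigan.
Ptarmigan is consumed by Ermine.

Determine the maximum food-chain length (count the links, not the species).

One longest chain: Moss → Arctic Ground Squirrel → Ermine → Gray Wolf.
It has 4 species and 3 links.

3 links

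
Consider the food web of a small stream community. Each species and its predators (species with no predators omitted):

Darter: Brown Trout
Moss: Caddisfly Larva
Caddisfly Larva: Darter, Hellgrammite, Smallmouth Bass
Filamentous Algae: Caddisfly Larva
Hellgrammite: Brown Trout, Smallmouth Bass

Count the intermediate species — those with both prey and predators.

3

Intermediate species (has both prey and predators): Caddisfly Larva, Darter, Hellgrammite.
Count: 3.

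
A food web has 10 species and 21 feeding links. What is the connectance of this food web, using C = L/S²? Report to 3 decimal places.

The web has S = 10 species and L = 21 feeding links.
C = L / S² = 21 / 100 = 0.2100 ≈ 0.210.

C = 0.210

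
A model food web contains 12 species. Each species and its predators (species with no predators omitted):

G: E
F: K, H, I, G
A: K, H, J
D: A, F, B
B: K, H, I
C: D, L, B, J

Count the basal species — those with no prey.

Basal species (no prey listed): C.
Count: 1.

1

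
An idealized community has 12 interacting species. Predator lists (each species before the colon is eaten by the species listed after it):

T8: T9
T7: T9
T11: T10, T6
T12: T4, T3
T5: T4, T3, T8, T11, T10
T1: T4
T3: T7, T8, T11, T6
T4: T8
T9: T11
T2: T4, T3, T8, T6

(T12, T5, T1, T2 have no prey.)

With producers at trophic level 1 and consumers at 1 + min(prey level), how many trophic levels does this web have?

Producers (level 1): T12, T5, T1, T2.
Following each consumer down to its lowest-level prey: T5 → T8 → T9 (levels 1 through 3).
All prey of T9 (T8 2, T7 3) are at level 2 or above, so T9 is at level 1 + 2 = 3.
Every consumer has at least one prey at level 2 or below, so none exceeds level 3.

3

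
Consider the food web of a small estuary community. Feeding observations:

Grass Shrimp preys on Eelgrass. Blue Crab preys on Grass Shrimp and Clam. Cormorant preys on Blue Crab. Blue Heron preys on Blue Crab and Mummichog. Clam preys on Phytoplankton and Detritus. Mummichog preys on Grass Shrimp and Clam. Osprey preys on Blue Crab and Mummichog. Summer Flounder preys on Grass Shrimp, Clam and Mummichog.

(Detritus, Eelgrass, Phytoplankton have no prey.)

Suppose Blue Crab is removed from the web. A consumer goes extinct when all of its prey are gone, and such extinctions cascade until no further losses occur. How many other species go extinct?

1

Remove Blue Crab.
Round 1: Cormorant (all prey gone) → extinct.
No further losses. Total secondary extinctions: 1.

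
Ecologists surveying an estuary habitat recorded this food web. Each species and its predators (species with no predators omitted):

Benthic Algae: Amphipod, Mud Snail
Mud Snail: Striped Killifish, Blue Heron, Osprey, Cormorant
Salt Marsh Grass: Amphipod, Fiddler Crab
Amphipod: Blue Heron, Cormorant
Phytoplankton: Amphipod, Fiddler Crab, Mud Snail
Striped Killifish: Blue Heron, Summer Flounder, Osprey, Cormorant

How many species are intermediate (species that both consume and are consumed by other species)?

Intermediate species (has both prey and predators): Amphipod, Mud Snail, Striped Killifish.
Count: 3.

3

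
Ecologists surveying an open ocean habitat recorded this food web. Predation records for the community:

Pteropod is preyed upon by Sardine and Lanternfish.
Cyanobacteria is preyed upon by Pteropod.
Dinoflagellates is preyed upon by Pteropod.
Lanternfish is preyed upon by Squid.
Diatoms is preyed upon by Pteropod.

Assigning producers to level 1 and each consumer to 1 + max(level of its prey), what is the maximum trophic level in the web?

4

Producers (level 1): Dinoflagellates, Diatoms, Cyanobacteria.
Dinoflagellates → Pteropod → Lanternfish → Squid gives Squid level 4.
No species has a prey at level 4, so no species reaches level 5.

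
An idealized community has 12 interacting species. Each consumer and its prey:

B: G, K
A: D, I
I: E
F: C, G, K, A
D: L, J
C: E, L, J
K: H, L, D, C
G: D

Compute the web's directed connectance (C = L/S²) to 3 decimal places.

The web has S = 12 species and L = 19 feeding links.
C = L / S² = 19 / 144 = 0.1319 ≈ 0.132.

C = 0.132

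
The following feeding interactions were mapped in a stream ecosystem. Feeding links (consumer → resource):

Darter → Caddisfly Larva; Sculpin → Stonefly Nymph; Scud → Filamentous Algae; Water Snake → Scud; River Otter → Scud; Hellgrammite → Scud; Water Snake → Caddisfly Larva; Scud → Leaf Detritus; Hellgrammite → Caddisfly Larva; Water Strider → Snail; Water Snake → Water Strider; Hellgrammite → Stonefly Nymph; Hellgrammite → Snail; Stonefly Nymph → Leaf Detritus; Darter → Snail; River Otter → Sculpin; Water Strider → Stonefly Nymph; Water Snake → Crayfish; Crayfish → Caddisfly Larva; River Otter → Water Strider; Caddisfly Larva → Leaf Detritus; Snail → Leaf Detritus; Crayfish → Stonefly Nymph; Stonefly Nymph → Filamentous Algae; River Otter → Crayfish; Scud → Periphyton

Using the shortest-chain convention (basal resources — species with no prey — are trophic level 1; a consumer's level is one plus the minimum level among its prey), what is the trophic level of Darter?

Leaf Detritus has no prey (basal) → level 1.
Caddisfly Larva eats Leaf Detritus → level 2.
Darter eats Caddisfly Larva → level 3.
No prey of Darter is below level 2, so 3 is the minimum.

Trophic level 3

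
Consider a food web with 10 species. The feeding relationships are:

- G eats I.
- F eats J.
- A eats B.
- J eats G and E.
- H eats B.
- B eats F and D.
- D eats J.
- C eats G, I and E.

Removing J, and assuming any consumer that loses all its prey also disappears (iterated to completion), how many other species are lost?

Remove J.
Round 1: D (all prey gone), F (all prey gone) → extinct.
Round 2: B (all prey gone) → extinct.
Round 3: H (all prey gone), A (all prey gone) → extinct.
No further losses. Total secondary extinctions: 5.

5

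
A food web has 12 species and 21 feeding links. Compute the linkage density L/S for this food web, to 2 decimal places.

L/S = 1.75

There are L = 21 links among S = 12 species.
L/S = 21/12 = 1.7500 ≈ 1.75.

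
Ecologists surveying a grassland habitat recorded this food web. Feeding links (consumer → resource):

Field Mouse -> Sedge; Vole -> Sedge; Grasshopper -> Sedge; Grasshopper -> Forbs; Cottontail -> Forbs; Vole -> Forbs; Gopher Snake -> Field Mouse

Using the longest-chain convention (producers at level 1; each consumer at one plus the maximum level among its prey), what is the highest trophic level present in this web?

3

Producers (level 1): Forbs, Sedge.
Sedge → Field Mouse → Gopher Snake gives Gopher Snake level 3.
No species has a prey at level 3, so no species reaches level 4.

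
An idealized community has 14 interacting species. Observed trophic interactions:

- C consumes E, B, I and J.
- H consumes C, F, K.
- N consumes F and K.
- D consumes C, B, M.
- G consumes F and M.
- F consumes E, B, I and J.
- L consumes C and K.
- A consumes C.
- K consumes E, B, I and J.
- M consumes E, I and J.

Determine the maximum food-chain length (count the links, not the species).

2 links

One longest chain: I → C → A.
It has 3 species and 2 links.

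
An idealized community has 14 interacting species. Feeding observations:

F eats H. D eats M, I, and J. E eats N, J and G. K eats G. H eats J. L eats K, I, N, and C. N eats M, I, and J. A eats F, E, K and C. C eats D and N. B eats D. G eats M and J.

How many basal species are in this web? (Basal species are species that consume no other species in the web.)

Basal species (no prey listed): I, J, M.
Count: 3.

3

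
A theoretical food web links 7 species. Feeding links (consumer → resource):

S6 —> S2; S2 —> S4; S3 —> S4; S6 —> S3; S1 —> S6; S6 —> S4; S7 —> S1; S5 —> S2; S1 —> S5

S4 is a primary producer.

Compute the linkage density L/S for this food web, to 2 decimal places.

L/S = 1.29

There are L = 9 links among S = 7 species.
L/S = 9/7 = 1.2857 ≈ 1.29.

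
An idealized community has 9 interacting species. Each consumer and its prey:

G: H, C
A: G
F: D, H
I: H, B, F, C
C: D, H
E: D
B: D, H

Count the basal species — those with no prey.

2

Basal species (no prey listed): D, H.
Count: 2.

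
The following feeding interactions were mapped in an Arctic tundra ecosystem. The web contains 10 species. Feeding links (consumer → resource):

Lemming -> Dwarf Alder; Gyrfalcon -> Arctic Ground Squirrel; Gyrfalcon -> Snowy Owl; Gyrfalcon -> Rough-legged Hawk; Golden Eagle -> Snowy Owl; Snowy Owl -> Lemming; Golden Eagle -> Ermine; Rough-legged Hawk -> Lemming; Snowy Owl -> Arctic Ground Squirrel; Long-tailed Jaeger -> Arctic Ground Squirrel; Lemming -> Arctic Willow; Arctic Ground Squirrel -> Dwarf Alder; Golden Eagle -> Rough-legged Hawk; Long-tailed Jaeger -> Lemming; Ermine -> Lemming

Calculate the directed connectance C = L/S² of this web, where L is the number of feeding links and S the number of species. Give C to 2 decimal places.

C = 0.15

The web has S = 10 species and L = 15 feeding links.
C = L / S² = 15 / 100 = 0.1500 ≈ 0.15.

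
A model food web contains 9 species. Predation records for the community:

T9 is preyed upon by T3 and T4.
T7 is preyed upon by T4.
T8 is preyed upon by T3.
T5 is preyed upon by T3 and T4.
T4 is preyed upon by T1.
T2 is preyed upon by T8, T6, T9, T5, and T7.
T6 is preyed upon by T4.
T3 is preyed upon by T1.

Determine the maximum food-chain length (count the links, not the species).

3 links

One longest chain: T2 → T9 → T4 → T1.
It has 4 species and 3 links.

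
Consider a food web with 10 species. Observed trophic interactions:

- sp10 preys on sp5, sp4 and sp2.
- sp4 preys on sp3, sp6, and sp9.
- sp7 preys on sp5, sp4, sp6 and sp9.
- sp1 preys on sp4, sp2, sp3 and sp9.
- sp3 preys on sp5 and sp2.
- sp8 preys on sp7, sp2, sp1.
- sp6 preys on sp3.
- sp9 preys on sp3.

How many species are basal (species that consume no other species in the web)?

Basal species (no prey listed): sp5, sp2.
Count: 2.

2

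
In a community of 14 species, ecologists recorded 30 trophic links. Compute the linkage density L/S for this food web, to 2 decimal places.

L/S = 2.14

There are L = 30 links among S = 14 species.
L/S = 30/14 = 2.1429 ≈ 2.14.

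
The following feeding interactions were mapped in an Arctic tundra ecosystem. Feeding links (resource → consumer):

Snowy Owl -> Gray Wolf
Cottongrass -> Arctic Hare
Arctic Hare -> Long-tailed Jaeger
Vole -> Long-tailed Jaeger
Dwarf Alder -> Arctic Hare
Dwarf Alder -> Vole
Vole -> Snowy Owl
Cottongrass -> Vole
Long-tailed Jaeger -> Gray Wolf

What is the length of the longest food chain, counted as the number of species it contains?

One longest chain: Cottongrass → Vole → Snowy Owl → Gray Wolf.
It has 4 species and 3 links.

4 species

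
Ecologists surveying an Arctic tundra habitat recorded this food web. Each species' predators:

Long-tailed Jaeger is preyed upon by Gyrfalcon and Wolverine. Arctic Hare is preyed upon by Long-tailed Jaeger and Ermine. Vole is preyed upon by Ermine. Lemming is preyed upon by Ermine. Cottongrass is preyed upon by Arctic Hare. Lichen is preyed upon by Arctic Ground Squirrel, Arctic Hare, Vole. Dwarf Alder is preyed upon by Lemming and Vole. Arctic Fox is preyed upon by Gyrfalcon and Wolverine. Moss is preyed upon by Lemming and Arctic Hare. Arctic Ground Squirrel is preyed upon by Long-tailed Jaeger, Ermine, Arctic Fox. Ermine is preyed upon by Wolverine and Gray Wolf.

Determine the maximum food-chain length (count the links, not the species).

One longest chain: Dwarf Alder → Lemming → Ermine → Gray Wolf.
It has 4 species and 3 links.

3 links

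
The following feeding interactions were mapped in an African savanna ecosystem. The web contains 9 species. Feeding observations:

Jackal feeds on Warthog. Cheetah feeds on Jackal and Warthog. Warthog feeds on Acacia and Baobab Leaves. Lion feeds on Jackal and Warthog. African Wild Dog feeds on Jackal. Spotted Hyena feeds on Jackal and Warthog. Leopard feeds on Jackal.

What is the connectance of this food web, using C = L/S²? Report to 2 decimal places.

C = 0.14

The web has S = 9 species and L = 11 feeding links.
C = L / S² = 11 / 81 = 0.1358 ≈ 0.14.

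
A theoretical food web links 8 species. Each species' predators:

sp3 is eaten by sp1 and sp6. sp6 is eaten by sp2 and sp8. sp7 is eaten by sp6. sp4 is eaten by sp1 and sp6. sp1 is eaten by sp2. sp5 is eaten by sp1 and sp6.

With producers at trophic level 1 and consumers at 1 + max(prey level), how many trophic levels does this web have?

Producers (level 1): sp3, sp5, sp7, sp4.
sp3 → sp6 → sp8 gives sp8 level 3.
No species has a prey at level 3, so no species reaches level 4.

3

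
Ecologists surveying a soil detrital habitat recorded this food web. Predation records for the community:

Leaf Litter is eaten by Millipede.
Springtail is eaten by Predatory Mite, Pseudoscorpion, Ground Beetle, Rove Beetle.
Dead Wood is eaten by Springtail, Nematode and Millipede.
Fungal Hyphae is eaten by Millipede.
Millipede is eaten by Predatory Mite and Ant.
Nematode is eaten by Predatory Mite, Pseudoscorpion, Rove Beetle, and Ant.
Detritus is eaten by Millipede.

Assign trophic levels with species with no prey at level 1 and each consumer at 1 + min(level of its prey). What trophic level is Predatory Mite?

Dead Wood has no prey (basal) → level 1.
Springtail eats Dead Wood → level 2.
Predatory Mite eats Springtail → level 3.
No prey of Predatory Mite is below level 2, so 3 is the minimum.

Trophic level 3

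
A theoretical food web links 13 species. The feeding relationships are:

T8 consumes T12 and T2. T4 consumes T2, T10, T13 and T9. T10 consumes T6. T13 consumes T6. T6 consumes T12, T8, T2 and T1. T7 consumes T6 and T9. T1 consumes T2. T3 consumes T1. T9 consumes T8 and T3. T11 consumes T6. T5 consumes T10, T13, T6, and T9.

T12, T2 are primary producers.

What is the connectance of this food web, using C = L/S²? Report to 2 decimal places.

C = 0.14

The web has S = 13 species and L = 23 feeding links.
C = L / S² = 23 / 169 = 0.1361 ≈ 0.14.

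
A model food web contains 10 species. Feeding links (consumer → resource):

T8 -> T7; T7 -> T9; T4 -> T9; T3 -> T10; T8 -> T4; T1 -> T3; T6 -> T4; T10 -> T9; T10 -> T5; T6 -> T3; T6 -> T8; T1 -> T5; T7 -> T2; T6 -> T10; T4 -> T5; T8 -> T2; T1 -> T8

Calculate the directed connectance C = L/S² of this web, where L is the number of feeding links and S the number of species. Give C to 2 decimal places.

C = 0.17

The web has S = 10 species and L = 17 feeding links.
C = L / S² = 17 / 100 = 0.1700 ≈ 0.17.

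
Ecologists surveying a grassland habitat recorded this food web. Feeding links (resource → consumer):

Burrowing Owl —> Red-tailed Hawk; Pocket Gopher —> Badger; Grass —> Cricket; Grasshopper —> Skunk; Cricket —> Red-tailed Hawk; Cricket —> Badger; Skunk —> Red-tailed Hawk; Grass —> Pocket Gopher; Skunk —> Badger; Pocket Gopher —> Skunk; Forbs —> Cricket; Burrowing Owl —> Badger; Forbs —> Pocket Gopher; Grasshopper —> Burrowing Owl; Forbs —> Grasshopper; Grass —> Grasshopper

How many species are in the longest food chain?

One longest chain: Forbs → Grasshopper → Skunk → Red-tailed Hawk.
It has 4 species and 3 links.

4 species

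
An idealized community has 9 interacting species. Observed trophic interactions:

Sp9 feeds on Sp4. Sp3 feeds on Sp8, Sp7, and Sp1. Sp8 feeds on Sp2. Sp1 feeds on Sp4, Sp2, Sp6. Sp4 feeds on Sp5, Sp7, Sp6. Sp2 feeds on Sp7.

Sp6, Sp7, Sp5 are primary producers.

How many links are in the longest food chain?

One longest chain: Sp6 → Sp4 → Sp1 → Sp3.
It has 4 species and 3 links.

3 links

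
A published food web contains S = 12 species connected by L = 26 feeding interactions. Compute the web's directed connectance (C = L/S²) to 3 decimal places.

C = 0.181

The web has S = 12 species and L = 26 feeding links.
C = L / S² = 26 / 144 = 0.1806 ≈ 0.181.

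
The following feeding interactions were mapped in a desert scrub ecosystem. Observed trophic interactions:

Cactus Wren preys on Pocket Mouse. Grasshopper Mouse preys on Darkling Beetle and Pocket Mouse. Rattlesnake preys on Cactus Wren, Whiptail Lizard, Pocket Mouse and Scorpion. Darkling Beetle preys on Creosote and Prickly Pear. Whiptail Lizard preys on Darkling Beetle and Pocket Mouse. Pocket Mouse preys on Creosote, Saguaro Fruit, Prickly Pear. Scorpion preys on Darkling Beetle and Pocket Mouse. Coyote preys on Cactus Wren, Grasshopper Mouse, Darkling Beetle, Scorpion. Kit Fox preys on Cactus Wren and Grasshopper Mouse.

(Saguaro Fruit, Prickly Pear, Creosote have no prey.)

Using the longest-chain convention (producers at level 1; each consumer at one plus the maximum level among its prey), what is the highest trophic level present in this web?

Producers (level 1): Saguaro Fruit, Prickly Pear, Creosote.
Prickly Pear → Darkling Beetle → Grasshopper Mouse → Kit Fox gives Kit Fox level 4.
No species has a prey at level 4, so no species reaches level 5.

4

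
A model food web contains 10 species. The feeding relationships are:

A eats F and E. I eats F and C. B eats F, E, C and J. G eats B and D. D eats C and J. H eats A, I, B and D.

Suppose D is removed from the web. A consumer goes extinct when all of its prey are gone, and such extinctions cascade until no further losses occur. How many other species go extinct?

Remove D.
Every predator of it retains at least one other prey: G still has B; H still has B, A, I.
No consumer loses all prey, so no secondary extinctions occur.

0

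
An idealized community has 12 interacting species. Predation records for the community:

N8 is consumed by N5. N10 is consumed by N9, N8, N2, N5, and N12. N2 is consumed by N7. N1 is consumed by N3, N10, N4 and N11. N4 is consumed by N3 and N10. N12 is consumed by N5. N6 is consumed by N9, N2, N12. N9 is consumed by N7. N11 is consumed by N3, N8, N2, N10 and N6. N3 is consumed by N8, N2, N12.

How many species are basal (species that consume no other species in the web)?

Basal species (no prey listed): N1.
Count: 1.

1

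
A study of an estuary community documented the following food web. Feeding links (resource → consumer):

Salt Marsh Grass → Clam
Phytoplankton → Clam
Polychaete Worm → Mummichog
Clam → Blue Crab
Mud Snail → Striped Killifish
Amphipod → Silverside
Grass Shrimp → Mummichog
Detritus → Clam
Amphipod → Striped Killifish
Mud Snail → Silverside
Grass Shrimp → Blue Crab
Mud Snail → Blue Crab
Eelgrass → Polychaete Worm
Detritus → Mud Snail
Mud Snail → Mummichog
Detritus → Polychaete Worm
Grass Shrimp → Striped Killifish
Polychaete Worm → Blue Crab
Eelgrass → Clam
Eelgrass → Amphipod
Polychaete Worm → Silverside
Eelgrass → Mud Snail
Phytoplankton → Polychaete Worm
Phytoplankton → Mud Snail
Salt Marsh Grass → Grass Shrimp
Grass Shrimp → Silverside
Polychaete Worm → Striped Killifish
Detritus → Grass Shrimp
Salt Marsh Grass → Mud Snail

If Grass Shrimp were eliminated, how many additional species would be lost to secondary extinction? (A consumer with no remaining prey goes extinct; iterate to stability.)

0

Remove Grass Shrimp.
Every predator of it retains at least one other prey: Mummichog still has Polychaete Worm, Mud Snail; Silverside still has Amphipod, Polychaete Worm, Mud Snail; Striped Killifish still has Amphipod, Polychaete Worm, Mud Snail; Blue Crab still has Polychaete Worm, Clam, Mud Snail.
No consumer loses all prey, so no secondary extinctions occur.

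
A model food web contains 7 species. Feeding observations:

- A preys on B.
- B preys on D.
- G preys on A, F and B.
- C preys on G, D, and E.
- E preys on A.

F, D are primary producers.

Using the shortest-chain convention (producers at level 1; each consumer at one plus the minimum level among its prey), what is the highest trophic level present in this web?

Producers (level 1): F, D.
Following each consumer down to its lowest-level prey: D → B → A → E (levels 1 through 4).
All prey of E (A 3) are at level 3 or above, so E is at level 1 + 3 = 4.
Every consumer has at least one prey at level 3 or below, so none exceeds level 4.

4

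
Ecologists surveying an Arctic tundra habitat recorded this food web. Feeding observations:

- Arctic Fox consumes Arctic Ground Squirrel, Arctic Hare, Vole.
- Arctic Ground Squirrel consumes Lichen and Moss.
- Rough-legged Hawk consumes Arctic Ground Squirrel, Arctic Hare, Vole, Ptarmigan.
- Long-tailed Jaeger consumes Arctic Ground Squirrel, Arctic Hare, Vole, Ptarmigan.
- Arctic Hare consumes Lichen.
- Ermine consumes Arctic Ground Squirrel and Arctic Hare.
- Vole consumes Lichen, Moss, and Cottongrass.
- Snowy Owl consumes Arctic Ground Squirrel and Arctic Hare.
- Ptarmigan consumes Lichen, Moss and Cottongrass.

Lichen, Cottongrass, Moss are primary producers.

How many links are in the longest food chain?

One longest chain: Lichen → Ptarmigan → Long-tailed Jaeger.
It has 3 species and 2 links.

2 links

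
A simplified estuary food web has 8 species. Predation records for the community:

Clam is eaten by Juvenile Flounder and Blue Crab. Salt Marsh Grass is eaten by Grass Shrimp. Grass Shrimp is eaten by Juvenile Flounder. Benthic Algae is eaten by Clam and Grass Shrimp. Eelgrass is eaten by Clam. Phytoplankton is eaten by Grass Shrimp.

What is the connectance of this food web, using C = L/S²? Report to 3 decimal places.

C = 0.125

The web has S = 8 species and L = 8 feeding links.
C = L / S² = 8 / 64 = 0.1250 ≈ 0.125.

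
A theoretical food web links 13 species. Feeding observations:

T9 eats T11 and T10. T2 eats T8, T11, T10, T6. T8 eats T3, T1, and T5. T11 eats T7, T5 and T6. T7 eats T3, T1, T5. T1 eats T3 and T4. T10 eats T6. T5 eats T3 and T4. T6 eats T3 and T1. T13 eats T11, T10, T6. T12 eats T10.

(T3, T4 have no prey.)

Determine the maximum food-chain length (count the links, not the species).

One longest chain: T3 → T1 → T6 → T10 → T2.
It has 5 species and 4 links.

4 links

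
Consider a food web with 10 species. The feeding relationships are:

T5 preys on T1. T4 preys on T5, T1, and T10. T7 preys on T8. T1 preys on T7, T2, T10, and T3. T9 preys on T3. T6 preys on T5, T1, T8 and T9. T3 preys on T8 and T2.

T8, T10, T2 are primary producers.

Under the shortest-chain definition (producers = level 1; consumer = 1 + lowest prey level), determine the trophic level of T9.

T8 is a producer → level 1.
T3 eats T8 → level 2.
T9 eats T3 → level 3.
No prey of T9 is below level 2, so 3 is the minimum.

Trophic level 3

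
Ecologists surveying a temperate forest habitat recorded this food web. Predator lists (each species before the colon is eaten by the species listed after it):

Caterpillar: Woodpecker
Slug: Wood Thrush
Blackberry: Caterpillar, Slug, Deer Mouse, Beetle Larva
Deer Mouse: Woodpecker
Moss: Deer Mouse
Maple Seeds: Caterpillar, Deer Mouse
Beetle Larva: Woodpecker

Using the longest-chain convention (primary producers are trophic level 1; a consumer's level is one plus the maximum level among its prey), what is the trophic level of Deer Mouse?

Maple Seeds is a producer → level 1.
Deer Mouse eats Maple Seeds (level 1); other prey at levels: Blackberry 1, Moss 1 → level 2.

Trophic level 2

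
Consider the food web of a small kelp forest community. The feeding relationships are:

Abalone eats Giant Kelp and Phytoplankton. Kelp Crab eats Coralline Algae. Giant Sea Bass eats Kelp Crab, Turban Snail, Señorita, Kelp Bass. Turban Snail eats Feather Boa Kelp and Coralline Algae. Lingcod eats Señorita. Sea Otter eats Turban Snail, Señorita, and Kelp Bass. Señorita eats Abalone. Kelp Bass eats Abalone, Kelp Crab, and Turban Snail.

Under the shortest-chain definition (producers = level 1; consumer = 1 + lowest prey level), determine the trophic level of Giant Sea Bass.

Trophic level 3

Feather Boa Kelp is a producer → level 1.
Turban Snail eats Feather Boa Kelp → level 2.
Giant Sea Bass eats Turban Snail → level 3.
No prey of Giant Sea Bass is below level 2, so 3 is the minimum.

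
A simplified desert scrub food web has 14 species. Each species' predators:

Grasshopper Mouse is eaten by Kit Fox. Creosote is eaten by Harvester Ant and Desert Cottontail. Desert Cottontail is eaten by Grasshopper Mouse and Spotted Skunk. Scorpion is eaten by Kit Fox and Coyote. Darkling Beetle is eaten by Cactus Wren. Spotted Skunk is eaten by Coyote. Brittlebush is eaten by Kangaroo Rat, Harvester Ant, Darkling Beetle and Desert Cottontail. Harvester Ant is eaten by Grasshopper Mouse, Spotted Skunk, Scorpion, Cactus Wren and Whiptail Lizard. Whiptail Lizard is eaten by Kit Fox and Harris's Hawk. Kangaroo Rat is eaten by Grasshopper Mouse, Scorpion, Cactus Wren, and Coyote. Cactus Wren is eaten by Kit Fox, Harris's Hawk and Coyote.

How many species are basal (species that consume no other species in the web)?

2

Basal species (no prey listed): Creosote, Brittlebush.
Count: 2.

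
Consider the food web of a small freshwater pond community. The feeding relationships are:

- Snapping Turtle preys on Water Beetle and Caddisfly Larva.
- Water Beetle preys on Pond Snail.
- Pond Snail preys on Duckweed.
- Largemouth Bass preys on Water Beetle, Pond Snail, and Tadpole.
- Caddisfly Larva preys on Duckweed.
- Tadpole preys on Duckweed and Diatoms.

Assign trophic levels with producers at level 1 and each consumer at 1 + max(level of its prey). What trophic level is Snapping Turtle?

Trophic level 4

Duckweed is a producer → level 1.
Pond Snail eats Duckweed → level 2.
Water Beetle eats Pond Snail → level 3.
Snapping Turtle eats Water Beetle (level 3); other prey at levels: Caddisfly Larva 2 → level 4.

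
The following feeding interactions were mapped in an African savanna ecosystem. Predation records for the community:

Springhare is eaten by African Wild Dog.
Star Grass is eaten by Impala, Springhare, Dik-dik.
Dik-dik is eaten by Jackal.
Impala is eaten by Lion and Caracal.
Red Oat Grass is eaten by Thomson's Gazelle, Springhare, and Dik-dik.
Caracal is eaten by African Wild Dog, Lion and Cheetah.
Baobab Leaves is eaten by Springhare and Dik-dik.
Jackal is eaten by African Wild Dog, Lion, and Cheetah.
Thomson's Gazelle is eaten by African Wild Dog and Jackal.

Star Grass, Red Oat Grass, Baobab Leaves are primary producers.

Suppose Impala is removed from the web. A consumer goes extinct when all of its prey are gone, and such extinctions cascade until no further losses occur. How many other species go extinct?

Remove Impala.
Round 1: Caracal (all prey gone) → extinct.
No further losses. Total secondary extinctions: 1.

1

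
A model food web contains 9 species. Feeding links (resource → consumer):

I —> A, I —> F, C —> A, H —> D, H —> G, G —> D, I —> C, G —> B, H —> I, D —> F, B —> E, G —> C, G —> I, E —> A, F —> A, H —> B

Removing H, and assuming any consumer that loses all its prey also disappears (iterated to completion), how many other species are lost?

8

Remove H.
Round 1: G (all prey gone) → extinct.
Round 2: I (all prey gone), D (all prey gone), B (all prey gone) → extinct.
Round 3: F (all prey gone), E (all prey gone), C (all prey gone) → extinct.
Round 4: A (all prey gone) → extinct.
No further losses. Total secondary extinctions: 8.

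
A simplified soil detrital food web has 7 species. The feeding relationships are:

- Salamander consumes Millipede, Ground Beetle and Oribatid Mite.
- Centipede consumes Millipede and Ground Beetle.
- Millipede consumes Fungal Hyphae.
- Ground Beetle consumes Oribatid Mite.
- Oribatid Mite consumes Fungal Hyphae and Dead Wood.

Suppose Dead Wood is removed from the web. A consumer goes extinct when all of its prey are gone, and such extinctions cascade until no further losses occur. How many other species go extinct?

Remove Dead Wood.
Every predator of it retains at least one other prey: Oribatid Mite still has Fungal Hyphae.
No consumer loses all prey, so no secondary extinctions occur.

0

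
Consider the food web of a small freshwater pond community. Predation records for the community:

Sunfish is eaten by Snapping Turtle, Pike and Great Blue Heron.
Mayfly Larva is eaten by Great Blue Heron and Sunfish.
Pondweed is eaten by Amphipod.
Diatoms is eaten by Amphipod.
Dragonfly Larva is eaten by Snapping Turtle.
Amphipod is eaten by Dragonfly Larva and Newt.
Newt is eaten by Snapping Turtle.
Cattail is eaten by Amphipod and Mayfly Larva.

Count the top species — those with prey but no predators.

Top species (has prey, but nothing eats it): Pike, Snapping Turtle, Great Blue Heron.
Count: 3.

3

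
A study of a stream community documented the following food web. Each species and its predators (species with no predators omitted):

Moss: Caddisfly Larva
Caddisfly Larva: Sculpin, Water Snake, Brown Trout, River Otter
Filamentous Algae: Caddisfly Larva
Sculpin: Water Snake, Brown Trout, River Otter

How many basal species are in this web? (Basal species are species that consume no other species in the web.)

2

Basal species (no prey listed): Moss, Filamentous Algae.
Count: 2.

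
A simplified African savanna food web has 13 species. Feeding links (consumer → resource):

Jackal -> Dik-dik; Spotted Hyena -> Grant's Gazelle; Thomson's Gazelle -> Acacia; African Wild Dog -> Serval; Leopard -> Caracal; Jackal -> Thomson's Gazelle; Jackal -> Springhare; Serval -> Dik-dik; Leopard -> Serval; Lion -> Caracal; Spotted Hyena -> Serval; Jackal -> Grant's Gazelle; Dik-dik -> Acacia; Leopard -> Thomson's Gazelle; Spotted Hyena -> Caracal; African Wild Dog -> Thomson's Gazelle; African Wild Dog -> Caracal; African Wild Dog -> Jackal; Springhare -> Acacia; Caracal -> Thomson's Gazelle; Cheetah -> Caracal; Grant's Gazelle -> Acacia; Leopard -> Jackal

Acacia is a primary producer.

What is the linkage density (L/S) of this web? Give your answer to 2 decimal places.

There are L = 23 links among S = 13 species.
L/S = 23/13 = 1.7692 ≈ 1.77.

L/S = 1.77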